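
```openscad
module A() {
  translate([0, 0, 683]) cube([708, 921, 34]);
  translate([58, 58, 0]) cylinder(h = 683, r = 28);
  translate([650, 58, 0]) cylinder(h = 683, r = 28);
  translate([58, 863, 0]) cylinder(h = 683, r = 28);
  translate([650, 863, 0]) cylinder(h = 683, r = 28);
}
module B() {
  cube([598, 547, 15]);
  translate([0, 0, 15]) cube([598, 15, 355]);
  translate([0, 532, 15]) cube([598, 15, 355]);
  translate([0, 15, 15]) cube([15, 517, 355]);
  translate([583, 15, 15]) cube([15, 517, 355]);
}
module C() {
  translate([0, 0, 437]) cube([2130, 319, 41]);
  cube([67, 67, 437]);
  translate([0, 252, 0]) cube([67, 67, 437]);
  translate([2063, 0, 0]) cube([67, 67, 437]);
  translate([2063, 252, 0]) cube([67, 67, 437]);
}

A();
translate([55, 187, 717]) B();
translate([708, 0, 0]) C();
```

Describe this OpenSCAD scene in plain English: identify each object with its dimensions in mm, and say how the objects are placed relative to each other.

A is a table: top 708 mm (x) × 921 mm (y), 34 mm thick, upper face at z = 717 mm, on four round legs of 56 mm diameter, each leg's bounding box inset 30 mm from the nearest pair of top edges, running from z = 0 to the bottom of the top.

B is an open-topped rectangular box: outside dimensions 598×547×370 mm, with a uniform wall and base thickness of 15 mm. The base is a full 598×547 slab on the floor; four walls sit on top of the base. The front and back walls (the −y and +y sides) span the full width; the two side walls fit between them.

C is a bench: a 2130×319 mm seat slab, 41 mm thick, top at z = 478 mm, on four 67×67 mm square legs flush with the seat corners and standing on z = 0.

The open box is on top of the table, centred. The bench is against the table's +x side, with their −y faces flush.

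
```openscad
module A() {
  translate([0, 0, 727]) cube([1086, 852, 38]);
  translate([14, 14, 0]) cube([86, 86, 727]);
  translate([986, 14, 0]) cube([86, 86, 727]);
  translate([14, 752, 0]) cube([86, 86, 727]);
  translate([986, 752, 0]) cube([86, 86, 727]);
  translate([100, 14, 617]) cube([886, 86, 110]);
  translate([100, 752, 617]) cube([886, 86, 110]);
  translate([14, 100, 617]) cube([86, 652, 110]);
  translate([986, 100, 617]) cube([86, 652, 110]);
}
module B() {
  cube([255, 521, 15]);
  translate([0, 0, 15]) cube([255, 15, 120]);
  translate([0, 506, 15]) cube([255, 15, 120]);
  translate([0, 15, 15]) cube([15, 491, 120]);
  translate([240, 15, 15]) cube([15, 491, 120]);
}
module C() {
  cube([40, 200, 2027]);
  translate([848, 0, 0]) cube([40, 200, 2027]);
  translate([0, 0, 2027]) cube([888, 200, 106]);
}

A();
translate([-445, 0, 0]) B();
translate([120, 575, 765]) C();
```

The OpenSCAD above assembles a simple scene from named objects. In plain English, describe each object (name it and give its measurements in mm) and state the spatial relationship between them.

A is a rectangular dining table. The top is 1086×852×38 mm with its upper surface at z = 765 mm. It stands on four 86×86 mm square legs, each inset 14 mm from the nearest pair of top edges, running from the floor to the underside of the top. Four apron rails, 86 mm thick and 110 mm tall, run between adjacent legs with their top edges flush with the underside of the top and their outer faces flush with the legs' outer faces.

B is an open storage box with external size 255×521×135 mm and wall thickness 15 mm (the base is also 15 mm thick). The base covers the whole footprint; the four walls stand on the base, with the y-facing walls full-width and the x-facing walls fitting between their inner faces.

C is a rectangular door frame: two vertical jambs of 40×200 mm section, 2027 mm tall, with a clear opening 808 mm wide between their inner faces. A header 106 mm tall and 200 mm deep lies on top of the jambs and spans the full outside width.

The open box is on the floor beside the table on its −x side. The door frame is on top of the table.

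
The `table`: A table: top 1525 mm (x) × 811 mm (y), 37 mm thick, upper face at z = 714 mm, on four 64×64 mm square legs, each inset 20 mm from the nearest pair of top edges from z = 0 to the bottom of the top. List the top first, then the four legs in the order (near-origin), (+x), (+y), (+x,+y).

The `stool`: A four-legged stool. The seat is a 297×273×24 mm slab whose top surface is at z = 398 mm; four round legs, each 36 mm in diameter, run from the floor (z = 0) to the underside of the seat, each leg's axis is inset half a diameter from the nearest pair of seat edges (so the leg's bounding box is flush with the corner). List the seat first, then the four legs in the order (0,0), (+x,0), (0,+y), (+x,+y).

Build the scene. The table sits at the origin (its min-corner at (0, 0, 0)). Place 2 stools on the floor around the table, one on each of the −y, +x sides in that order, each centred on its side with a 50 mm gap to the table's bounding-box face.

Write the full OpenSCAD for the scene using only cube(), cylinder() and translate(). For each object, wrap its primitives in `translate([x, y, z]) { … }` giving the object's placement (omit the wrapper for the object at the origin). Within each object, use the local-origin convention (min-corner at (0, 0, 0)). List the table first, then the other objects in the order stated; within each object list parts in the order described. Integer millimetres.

translate([0, 0, 677]) cube([1525, 811, 37]);
translate([20, 20, 0]) cube([64, 64, 677]);
translate([1441, 20, 0]) cube([64, 64, 677]);
translate([20, 727, 0]) cube([64, 64, 677]);
translate([1441, 727, 0]) cube([64, 64, 677]);
translate([614, -323, 0]) {
  translate([0, 0, 374]) cube([297, 273, 24]);
  translate([18, 18, 0]) cylinder(h = 374, r = 18);
  translate([279, 18, 0]) cylinder(h = 374, r = 18);
  translate([18, 255, 0]) cylinder(h = 374, r = 18);
  translate([279, 255, 0]) cylinder(h = 374, r = 18);
}
translate([1575, 269, 0]) {
  translate([0, 0, 374]) cube([297, 273, 24]);
  translate([18, 18, 0]) cylinder(h = 374, r = 18);
  translate([279, 18, 0]) cylinder(h = 374, r = 18);
  translate([18, 255, 0]) cylinder(h = 374, r = 18);
  translate([279, 255, 0]) cylinder(h = 374, r = 18);
}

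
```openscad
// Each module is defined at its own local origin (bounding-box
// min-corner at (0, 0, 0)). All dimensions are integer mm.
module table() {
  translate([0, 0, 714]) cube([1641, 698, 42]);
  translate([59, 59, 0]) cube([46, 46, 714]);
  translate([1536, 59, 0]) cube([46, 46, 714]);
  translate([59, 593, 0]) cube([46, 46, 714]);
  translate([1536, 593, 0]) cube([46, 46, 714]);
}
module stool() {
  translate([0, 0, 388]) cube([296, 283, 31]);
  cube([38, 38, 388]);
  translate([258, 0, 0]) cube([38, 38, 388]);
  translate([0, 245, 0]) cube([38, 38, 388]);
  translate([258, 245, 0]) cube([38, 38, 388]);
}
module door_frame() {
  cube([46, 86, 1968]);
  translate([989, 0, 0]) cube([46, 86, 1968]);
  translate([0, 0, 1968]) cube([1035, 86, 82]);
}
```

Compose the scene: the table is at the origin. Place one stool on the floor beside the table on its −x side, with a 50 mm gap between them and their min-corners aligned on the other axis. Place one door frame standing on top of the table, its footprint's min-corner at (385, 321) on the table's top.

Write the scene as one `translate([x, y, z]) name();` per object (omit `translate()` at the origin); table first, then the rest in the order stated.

table();
translate([-346, 0, 0]) stool();
translate([385, 321, 756]) door_frame();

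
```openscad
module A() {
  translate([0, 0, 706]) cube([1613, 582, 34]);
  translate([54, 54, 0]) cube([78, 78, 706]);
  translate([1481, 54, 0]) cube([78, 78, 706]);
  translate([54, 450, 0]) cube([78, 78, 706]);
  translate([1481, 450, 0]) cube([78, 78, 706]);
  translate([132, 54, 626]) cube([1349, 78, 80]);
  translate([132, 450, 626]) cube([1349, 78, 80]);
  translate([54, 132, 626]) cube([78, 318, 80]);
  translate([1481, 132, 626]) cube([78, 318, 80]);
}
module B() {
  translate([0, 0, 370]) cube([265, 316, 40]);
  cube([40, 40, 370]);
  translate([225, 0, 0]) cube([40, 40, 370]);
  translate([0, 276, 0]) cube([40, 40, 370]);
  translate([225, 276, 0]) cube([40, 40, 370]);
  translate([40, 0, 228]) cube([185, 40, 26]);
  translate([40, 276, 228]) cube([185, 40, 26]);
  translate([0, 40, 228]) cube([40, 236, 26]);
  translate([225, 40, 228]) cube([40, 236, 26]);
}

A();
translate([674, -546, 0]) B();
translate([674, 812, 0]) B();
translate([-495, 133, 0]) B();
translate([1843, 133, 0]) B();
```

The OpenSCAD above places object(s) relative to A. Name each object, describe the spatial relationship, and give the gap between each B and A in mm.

Each stool's nearest face is 230 mm from the table's bounding box.

A is a table. B is a stool. Four stools sit around the table at the −y, +y, −x, +x sides. The gap between each stool and the table is 230 mm.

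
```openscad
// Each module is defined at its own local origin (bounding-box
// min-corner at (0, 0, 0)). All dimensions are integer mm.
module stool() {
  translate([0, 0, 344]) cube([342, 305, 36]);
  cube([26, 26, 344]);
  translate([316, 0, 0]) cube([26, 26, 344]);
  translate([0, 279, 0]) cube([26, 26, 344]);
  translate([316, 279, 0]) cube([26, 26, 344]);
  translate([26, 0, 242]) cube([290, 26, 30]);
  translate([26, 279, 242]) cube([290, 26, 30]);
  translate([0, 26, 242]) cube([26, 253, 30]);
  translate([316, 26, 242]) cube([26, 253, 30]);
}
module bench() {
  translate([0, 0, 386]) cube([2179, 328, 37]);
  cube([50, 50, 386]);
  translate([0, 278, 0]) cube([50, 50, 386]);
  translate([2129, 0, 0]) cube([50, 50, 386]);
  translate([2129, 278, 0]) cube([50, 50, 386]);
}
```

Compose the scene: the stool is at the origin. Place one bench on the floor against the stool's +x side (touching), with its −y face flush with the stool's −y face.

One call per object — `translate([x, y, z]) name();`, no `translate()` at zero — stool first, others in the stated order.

stool();
translate([342, 0, 0]) bench();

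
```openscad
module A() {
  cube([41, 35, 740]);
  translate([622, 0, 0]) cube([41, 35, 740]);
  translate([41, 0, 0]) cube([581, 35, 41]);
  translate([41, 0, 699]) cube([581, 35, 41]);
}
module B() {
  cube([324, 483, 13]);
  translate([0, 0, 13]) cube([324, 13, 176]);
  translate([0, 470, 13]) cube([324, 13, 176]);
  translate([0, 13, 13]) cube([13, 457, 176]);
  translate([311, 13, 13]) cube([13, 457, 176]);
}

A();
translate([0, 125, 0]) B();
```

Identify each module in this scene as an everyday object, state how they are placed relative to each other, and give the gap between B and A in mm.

The open box's nearest face is 90 mm from the picture frame's +y face.

A is a picture frame. B is an open box. The open box is on the floor beside the picture frame on its +y side. The gap between the open box and the picture frame is 90 mm.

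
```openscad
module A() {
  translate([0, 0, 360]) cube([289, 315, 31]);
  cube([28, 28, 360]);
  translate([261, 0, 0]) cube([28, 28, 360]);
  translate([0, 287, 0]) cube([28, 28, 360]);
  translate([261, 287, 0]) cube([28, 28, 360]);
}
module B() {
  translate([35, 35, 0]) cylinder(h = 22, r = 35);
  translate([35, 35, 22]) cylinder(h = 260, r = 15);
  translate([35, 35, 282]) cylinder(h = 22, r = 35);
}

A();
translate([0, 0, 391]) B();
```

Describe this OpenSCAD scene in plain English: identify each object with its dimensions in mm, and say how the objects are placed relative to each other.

A is a four-legged stool. The seat is 289×315 mm, 31 mm thick, top at z = 391 mm. It stands on four square legs, each 28×28 mm in cross-section, from z = 0 to the seat underside, each flush with a corner of the seat.

B is a spool: two coaxial disc flanges of radius 35 mm and thickness 22 mm, joined by a core cylinder of radius 15 mm and height 260 mm. The lower flange rests on z = 0 and the three cylinders share a vertical axis.

The spool is on top of the stool.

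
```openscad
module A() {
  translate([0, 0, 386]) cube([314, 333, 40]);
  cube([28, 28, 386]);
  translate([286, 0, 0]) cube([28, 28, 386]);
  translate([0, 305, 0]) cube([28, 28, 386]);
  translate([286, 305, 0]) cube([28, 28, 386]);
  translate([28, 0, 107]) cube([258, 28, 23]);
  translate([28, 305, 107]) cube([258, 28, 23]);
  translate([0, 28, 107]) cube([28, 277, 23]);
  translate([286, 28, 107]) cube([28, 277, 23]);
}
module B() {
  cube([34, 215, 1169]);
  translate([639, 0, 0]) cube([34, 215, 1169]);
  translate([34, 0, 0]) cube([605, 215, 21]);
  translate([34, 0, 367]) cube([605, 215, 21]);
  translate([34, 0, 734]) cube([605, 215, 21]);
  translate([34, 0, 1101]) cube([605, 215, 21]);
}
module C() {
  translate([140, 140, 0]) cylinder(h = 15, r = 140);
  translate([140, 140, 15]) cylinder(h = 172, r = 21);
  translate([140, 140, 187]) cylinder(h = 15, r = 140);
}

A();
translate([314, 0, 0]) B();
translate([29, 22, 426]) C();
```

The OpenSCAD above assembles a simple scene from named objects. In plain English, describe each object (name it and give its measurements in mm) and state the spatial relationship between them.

A is a four-legged stool. The seat is a 314×333×40 mm slab whose top surface is at z = 426 mm; four square legs, each 28×28 mm in cross-section, run from the floor (z = 0) to the underside of the seat, each flush with a corner of the seat. Four stretchers, 28 mm wide and 23 mm tall, connect adjacent legs with their undersides at z = 107 mm, each running between the inner faces of the legs it joins and aligned with the legs' outer faces on the other axis.

B is a bookshelf 673 mm wide overall, 215 mm deep and 1169 mm tall. The two sides are 34 mm thick vertical panels. 4 horizontal shelves of 21 mm thickness span between the inner faces of the sides; the lowest shelf sits on the floor and shelves are stacked with a clear vertical gap of 346 mm between each pair.

C is a spool: two coaxial disc flanges of radius 140 mm and thickness 15 mm, joined by a core cylinder of radius 21 mm and height 172 mm. The lower flange rests on z = 0 and the three cylinders share a vertical axis.

The bookshelf is against the stool's +x side, with their −y faces flush. The spool is on top of the stool.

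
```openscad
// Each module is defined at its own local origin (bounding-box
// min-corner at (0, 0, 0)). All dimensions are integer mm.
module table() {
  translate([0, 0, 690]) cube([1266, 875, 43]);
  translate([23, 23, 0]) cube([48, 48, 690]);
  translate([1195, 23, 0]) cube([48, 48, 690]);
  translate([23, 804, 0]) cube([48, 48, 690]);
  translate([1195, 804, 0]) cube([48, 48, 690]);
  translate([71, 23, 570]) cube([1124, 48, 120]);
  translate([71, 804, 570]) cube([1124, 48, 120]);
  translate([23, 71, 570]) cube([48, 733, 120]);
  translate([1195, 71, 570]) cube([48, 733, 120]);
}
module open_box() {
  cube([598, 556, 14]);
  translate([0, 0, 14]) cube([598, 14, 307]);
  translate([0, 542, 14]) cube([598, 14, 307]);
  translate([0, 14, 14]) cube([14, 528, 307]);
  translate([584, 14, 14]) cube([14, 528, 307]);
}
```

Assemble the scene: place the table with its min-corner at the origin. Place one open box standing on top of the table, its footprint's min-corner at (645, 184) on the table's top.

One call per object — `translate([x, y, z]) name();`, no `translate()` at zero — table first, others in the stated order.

table();
translate([645, 184, 733]) open_box();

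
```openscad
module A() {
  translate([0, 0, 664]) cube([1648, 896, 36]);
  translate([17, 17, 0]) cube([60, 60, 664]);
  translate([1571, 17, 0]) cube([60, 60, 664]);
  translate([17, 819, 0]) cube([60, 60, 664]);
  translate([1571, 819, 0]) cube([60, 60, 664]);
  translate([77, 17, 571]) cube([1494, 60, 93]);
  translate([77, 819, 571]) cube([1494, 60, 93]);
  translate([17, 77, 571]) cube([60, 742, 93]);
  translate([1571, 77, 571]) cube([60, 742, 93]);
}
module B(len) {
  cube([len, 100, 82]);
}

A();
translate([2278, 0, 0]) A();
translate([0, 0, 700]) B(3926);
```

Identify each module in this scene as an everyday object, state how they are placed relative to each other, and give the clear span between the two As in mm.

Second table starts at x = 2278; first ends at x = 1648; clear span = 2278 − 1648 = 630 mm.

A is a table. B is a beam. A beam spans the tops of two tables. The clear span between the two tables is 630 mm.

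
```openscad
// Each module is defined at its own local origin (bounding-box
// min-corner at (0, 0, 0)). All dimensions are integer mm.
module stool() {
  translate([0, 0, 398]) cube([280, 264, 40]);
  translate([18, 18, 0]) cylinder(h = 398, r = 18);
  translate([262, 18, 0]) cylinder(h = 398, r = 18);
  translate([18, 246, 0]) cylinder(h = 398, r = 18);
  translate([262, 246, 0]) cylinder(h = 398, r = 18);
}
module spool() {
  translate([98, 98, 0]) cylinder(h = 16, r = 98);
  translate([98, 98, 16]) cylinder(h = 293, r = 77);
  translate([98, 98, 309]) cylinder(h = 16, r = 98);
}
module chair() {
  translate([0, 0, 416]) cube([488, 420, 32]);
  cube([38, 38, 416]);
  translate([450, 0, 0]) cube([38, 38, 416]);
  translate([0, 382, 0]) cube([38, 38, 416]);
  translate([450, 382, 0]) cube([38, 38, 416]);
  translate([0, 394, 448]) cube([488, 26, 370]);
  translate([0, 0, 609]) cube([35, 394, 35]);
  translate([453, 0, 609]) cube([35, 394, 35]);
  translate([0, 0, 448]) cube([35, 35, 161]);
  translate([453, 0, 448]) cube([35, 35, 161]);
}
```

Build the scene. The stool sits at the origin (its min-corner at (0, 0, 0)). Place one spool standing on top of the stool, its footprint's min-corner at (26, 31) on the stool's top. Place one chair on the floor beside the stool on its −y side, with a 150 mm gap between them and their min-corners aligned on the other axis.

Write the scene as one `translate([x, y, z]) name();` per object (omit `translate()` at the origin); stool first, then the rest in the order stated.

stool();
translate([26, 31, 438]) spool();
translate([0, -570, 0]) chair();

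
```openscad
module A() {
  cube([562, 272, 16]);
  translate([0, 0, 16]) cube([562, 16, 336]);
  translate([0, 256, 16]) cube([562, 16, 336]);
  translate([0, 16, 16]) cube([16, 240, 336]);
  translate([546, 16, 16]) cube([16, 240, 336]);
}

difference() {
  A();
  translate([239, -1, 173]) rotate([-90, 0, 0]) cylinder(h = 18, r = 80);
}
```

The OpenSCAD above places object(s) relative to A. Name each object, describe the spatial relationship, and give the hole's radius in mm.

The subtracted cylinder has r = 80 mm.

A is an open box. The open box has a circular hole through its front wall. The hole's radius is 80 mm.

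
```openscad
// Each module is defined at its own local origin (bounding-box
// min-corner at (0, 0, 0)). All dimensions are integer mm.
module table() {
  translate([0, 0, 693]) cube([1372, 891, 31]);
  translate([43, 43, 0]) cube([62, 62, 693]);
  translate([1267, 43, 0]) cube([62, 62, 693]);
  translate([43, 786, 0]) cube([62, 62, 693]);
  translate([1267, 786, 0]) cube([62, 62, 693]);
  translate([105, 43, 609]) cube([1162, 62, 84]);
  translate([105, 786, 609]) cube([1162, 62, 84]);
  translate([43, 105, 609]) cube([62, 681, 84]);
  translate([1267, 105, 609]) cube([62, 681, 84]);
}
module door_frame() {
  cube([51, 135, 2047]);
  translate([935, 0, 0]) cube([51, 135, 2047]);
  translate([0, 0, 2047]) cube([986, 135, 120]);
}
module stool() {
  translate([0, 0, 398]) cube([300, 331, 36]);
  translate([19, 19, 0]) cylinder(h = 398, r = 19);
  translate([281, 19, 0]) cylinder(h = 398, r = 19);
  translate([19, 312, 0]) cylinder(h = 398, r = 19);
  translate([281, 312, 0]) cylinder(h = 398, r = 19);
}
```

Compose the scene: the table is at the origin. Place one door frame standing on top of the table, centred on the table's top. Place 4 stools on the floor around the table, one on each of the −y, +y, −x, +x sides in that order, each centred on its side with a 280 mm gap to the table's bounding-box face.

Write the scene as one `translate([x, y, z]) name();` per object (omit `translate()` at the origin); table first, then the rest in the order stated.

table();
translate([193, 378, 724]) door_frame();
translate([536, -611, 0]) stool();
translate([536, 1171, 0]) stool();
translate([-580, 280, 0]) stool();
translate([1652, 280, 0]) stool();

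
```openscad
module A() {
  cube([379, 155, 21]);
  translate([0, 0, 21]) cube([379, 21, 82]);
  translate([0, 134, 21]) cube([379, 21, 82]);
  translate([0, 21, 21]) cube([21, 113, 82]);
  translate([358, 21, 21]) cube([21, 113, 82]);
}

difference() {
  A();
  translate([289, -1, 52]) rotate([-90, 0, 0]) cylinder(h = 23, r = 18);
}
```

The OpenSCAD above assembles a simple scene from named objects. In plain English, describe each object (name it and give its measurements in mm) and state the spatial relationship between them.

A is an open-topped rectangular box: outside dimensions 379×155×103 mm, with a uniform wall and base thickness of 21 mm. The base is a full 379×155 slab on the floor; four walls sit on top of the base. The front and back walls (the −y and +y sides) span the full width; the two side walls fit between them.

The open box has a circular hole of radius 18 mm through its front wall, centred at (x = 289, z = 52).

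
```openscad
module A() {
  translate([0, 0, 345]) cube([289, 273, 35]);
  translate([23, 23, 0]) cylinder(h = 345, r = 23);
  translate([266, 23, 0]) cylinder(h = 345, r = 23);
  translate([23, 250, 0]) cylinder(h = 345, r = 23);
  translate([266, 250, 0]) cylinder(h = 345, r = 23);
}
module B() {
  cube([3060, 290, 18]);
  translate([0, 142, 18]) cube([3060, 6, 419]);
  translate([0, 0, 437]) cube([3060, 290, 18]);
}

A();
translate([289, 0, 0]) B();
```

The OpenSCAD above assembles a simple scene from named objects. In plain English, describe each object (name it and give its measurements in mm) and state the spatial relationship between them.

A is a simple wooden stool: a rectangular seat 289 mm (x) by 273 mm (y), 35 mm thick, top face at z = 380 mm, on four round legs, each 46 mm in diameter. The legs rest on z = 0, each leg's axis is inset half a diameter from the nearest pair of seat edges (so the leg's bounding box is flush with the corner).

B is an I-beam lying along x, 3060 mm long. Overall section height 455 mm. Two flanges 290 mm wide (y) and 18 mm thick, one on the floor and one at the top; a web 6 mm thick runs between them, centred on the flange width.

The I-beam is against the stool's +x side, with their −y faces flush.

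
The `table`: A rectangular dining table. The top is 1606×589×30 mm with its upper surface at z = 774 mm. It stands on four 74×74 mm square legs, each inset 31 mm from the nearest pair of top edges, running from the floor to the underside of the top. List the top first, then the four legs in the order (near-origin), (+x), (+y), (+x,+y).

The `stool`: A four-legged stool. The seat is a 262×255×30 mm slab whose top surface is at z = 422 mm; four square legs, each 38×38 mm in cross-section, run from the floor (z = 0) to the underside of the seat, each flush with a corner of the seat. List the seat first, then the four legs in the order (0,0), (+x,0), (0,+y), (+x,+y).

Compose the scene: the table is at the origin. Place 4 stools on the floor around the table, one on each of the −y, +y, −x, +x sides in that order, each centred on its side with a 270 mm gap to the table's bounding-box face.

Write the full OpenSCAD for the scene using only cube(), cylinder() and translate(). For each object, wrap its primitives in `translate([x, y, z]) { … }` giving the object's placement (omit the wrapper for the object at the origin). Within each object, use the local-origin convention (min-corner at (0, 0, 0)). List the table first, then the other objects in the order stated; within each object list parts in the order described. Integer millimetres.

translate([0, 0, 744]) cube([1606, 589, 30]);
translate([31, 31, 0]) cube([74, 74, 744]);
translate([1501, 31, 0]) cube([74, 74, 744]);
translate([31, 484, 0]) cube([74, 74, 744]);
translate([1501, 484, 0]) cube([74, 74, 744]);
translate([672, -525, 0]) {
  translate([0, 0, 392]) cube([262, 255, 30]);
  cube([38, 38, 392]);
  translate([224, 0, 0]) cube([38, 38, 392]);
  translate([0, 217, 0]) cube([38, 38, 392]);
  translate([224, 217, 0]) cube([38, 38, 392]);
}
translate([672, 859, 0]) {
  translate([0, 0, 392]) cube([262, 255, 30]);
  cube([38, 38, 392]);
  translate([224, 0, 0]) cube([38, 38, 392]);
  translate([0, 217, 0]) cube([38, 38, 392]);
  translate([224, 217, 0]) cube([38, 38, 392]);
}
translate([-532, 167, 0]) {
  translate([0, 0, 392]) cube([262, 255, 30]);
  cube([38, 38, 392]);
  translate([224, 0, 0]) cube([38, 38, 392]);
  translate([0, 217, 0]) cube([38, 38, 392]);
  translate([224, 217, 0]) cube([38, 38, 392]);
}
translate([1876, 167, 0]) {
  translate([0, 0, 392]) cube([262, 255, 30]);
  cube([38, 38, 392]);
  translate([224, 0, 0]) cube([38, 38, 392]);
  translate([0, 217, 0]) cube([38, 38, 392]);
  translate([224, 217, 0]) cube([38, 38, 392]);
}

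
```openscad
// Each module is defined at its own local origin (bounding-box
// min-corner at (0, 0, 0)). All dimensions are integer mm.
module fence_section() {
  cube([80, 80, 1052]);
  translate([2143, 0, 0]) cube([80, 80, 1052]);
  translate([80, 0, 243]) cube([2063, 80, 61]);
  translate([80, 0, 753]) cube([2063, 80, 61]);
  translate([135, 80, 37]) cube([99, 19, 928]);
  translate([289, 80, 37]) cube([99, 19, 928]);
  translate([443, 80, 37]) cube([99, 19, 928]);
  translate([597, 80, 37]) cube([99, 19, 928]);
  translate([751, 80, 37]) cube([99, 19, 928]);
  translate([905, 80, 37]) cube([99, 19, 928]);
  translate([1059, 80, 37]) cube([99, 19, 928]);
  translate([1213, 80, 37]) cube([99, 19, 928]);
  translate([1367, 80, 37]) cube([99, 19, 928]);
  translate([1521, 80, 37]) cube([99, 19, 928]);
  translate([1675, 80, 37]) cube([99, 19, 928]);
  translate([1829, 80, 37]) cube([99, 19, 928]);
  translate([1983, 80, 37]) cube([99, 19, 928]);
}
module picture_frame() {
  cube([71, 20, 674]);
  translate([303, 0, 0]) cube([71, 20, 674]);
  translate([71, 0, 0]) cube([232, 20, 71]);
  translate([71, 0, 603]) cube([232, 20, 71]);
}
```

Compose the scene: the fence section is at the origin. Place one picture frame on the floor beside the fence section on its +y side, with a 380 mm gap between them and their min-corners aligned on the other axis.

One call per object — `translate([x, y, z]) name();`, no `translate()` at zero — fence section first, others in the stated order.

fence_section();
translate([0, 479, 0]) picture_frame();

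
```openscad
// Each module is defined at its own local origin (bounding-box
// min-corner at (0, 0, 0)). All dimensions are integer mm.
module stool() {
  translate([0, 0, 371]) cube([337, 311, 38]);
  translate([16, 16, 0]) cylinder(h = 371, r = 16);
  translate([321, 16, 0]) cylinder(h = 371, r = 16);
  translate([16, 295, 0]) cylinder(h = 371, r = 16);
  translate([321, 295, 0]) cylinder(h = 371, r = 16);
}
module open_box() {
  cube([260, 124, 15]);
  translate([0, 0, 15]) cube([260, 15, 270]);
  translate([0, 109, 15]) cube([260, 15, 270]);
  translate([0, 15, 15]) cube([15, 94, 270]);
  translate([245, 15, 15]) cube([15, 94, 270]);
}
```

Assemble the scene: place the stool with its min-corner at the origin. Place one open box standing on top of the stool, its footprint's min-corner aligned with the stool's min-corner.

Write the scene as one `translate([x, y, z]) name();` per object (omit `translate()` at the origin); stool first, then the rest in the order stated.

stool();
translate([0, 0, 409]) open_box();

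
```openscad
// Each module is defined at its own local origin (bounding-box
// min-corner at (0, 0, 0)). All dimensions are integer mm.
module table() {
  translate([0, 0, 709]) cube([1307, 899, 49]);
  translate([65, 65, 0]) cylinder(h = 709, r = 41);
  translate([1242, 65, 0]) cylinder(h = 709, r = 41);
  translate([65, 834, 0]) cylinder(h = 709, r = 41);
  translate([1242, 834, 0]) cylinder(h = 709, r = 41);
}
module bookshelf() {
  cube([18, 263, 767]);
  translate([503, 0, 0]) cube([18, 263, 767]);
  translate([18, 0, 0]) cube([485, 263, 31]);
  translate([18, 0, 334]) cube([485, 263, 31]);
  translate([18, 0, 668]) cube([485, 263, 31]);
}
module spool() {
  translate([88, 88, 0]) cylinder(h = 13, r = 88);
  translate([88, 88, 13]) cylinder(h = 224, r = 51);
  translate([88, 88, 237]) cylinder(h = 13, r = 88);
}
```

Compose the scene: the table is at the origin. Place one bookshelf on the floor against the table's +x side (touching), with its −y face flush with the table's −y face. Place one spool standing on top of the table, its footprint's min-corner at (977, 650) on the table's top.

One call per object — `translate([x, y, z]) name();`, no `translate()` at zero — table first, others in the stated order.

table();
translate([1307, 0, 0]) bookshelf();
translate([977, 650, 758]) spool();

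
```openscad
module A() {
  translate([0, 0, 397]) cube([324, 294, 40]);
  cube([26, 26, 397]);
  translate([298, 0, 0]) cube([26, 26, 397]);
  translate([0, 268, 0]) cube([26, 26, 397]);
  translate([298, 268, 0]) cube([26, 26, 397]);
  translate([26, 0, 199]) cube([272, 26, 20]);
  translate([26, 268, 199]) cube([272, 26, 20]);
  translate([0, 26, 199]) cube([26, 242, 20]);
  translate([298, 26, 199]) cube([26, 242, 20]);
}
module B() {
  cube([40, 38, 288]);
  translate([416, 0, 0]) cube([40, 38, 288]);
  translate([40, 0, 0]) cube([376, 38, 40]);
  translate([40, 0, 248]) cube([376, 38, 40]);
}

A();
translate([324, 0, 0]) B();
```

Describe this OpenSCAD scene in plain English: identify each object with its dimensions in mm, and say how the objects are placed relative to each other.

A is a four-legged stool. The seat is 324×294 mm, 40 mm thick, top at z = 437 mm. It stands on four square legs, each 26×26 mm in cross-section, from z = 0 to the seat underside, each flush with a corner of the seat. Four stretchers, 26 mm wide and 20 mm tall, connect adjacent legs with their undersides at z = 199 mm, each running between the inner faces of the legs it joins and aligned with the legs' outer faces on the other axis.

B is a picture frame with a 376×208 mm rectangular opening (x by z) and a uniform 40 mm border on every side. Frame depth is 38 mm along y. It is built from two vertical stiles running the full outside height and two horizontal rails spanning the gap between the stiles.

The picture frame is against the stool's +x side, with their −y faces flush.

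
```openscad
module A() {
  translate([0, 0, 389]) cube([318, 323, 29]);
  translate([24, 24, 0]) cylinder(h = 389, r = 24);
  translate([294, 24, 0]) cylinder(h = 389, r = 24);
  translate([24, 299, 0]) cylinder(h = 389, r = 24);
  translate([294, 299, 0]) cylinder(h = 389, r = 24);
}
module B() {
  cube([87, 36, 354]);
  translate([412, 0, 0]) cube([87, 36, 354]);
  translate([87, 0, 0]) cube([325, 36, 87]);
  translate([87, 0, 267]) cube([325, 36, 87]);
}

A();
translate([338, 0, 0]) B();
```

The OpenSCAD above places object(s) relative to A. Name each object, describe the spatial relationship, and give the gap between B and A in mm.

The picture frame's nearest face is 20 mm from the stool's +x face.

A is a stool. B is a picture frame. The picture frame is on the floor beside the stool on its +x side. The gap between the picture frame and the stool is 20 mm.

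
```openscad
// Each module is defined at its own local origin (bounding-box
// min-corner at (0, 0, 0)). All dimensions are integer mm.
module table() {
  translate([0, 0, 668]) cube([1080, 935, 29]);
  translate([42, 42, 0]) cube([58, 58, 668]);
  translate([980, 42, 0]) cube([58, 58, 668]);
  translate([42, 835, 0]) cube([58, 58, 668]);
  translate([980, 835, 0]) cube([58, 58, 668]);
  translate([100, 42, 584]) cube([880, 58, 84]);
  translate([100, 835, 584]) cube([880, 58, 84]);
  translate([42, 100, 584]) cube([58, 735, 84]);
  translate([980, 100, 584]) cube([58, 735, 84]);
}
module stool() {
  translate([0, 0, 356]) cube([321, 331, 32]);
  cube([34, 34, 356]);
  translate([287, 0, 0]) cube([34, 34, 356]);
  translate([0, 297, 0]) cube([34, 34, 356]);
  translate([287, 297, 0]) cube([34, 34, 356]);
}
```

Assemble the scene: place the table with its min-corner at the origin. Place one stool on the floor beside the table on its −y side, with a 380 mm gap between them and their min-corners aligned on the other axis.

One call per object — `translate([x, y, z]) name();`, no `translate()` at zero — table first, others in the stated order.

table();
translate([0, -711, 0]) stool();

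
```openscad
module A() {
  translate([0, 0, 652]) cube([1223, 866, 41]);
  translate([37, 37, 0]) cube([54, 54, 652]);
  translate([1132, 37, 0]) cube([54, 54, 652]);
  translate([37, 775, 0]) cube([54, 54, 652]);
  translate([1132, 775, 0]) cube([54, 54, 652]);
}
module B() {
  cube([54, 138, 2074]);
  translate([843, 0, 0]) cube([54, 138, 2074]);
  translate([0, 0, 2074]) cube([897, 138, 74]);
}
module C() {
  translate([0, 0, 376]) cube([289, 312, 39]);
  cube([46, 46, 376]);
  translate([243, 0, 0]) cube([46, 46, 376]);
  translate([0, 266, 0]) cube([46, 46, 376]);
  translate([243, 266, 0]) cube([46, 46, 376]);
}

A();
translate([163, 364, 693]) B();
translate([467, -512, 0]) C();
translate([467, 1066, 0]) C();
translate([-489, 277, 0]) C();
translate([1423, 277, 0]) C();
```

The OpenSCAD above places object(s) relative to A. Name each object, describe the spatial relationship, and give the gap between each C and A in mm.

Each stool's nearest face is 200 mm from the table's bounding box.

A is a table. B is a door frame. C is a stool. The door frame is on top of the table, centred. Four stools sit around the table at the −y, +y, −x, +x sides. The gap between each stool and the table is 200 mm.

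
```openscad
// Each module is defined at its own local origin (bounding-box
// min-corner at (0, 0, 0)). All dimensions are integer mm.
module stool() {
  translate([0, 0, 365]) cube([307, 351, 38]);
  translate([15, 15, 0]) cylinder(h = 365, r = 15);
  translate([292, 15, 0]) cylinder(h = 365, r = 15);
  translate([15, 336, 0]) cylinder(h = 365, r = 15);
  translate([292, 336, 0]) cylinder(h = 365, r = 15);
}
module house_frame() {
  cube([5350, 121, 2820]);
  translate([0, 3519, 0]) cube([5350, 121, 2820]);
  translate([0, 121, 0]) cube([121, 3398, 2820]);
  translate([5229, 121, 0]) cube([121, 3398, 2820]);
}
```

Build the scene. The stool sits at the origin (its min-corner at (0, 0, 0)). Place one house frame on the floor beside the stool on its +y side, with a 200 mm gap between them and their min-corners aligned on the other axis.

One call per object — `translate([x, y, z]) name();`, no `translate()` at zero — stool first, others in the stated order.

stool();
translate([0, 551, 0]) house_frame();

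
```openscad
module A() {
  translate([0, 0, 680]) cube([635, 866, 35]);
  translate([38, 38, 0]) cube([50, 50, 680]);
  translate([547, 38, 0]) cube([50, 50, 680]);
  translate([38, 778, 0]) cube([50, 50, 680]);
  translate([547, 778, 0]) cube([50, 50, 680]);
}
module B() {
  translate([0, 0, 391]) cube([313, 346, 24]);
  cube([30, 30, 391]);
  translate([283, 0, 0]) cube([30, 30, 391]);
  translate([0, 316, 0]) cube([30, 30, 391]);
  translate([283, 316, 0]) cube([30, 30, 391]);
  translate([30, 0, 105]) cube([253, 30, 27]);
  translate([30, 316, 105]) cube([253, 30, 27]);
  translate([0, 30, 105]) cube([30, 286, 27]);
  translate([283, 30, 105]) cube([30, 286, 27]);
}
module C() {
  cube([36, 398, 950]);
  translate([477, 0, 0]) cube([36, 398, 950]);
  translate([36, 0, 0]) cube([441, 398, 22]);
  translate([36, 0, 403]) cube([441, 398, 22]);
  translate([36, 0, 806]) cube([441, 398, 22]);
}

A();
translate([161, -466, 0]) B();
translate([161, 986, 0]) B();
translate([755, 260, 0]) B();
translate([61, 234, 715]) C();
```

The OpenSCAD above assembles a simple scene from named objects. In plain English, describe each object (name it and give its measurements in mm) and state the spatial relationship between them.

A is a table: top 635 mm (x) × 866 mm (y), 35 mm thick, upper face at z = 715 mm, on four 50×50 mm square legs, each inset 38 mm from the nearest pair of top edges, running from z = 0 to the bottom of the top.

B is a simple wooden stool: a rectangular seat 313 mm (x) by 346 mm (y), 24 mm thick, top face at z = 415 mm, on four square legs, each 30×30 mm in cross-section. The legs rest on z = 0, each flush with a corner of the seat. Four stretchers, 30 mm wide and 27 mm tall, connect adjacent legs with their undersides at z = 105 mm, each running between the inner faces of the legs it joins and aligned with the legs' outer faces on the other axis.

C is an open bookshelf. Two side panels, each 36 mm thick, 398 mm deep and 950 mm tall, stand 513 mm apart (outside-to-outside). Between them sit 3 shelves, each 22 mm thick and 398 mm deep, spanning the full gap between the sides. The bottom shelf rests on the floor (its underside at z = 0) and the clear gap between one shelf's top and the next shelf's underside is 381 mm.

Three stools sit around the table at the −y, +y, +x sides. The bookshelf is on top of the table, centred.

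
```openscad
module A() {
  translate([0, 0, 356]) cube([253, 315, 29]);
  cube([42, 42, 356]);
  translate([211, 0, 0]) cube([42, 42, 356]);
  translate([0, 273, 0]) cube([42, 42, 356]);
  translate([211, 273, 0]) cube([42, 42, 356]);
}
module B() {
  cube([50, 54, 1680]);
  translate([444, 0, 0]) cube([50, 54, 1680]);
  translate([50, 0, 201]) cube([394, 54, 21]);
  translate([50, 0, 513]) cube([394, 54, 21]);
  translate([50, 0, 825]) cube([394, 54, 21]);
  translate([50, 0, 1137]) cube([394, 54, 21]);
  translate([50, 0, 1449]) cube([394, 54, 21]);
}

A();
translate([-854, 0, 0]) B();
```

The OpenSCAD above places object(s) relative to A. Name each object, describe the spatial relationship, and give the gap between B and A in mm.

A is a stool. B is a ladder. The ladder is on the floor beside the stool on its −x side. The gap between the ladder and the stool is 360 mm.

The ladder's nearest face is 360 mm from the stool's −x face.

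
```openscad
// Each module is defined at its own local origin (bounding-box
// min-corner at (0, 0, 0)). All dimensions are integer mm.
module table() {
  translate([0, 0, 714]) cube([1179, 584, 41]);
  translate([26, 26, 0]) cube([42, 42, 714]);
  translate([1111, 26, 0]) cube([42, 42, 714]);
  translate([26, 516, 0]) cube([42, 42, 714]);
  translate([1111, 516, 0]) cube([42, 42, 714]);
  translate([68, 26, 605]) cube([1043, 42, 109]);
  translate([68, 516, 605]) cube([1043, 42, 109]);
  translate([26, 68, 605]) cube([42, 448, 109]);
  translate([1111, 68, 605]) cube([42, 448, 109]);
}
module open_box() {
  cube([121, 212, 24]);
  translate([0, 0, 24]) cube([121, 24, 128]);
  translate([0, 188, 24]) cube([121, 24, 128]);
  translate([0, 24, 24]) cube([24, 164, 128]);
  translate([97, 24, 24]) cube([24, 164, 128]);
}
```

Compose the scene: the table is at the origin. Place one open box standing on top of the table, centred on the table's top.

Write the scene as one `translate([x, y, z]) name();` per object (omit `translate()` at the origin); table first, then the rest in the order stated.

table();
translate([529, 186, 755]) open_box();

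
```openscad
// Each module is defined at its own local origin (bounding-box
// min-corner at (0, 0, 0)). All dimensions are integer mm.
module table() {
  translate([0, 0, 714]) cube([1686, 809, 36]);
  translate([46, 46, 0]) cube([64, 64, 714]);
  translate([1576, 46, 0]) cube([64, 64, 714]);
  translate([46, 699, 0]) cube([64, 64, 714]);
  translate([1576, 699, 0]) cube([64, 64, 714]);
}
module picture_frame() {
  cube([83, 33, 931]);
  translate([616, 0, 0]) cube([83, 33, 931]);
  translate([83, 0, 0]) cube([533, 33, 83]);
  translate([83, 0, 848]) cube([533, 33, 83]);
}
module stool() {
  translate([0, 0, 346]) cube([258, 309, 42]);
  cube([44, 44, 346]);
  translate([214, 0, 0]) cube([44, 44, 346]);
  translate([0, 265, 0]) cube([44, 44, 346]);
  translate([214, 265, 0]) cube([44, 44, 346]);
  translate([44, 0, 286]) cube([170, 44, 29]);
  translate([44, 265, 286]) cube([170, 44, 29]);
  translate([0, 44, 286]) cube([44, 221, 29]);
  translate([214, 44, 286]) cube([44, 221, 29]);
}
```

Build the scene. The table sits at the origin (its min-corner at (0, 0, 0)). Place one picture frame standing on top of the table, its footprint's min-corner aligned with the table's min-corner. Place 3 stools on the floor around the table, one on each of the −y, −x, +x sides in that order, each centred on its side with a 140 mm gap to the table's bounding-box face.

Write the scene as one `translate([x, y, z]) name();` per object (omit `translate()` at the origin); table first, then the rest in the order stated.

table();
translate([0, 0, 750]) picture_frame();
translate([714, -449, 0]) stool();
translate([-398, 250, 0]) stool();
translate([1826, 250, 0]) stool();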